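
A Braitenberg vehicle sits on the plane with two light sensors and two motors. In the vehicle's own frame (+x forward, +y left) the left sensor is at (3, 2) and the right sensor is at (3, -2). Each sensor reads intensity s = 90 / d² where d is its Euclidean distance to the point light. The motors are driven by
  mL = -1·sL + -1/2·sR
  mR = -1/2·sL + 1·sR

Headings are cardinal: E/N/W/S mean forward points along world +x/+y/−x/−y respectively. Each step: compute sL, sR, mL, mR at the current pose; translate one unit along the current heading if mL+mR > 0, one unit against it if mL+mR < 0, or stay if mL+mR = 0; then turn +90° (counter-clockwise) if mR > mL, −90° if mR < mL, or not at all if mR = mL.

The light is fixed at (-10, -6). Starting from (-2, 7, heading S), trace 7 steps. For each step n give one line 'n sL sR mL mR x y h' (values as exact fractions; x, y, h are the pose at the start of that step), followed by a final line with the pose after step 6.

n=0: pose=(-2,7,S); sL=9/20, sR=45/68; mL=-531/680, mR=297/680; mL+mR=-117/340 → advance -1; mR−mL=207/170 → turn +1·90°
n=1: pose=(-2,8,E); sL=90/377, sR=18/53; mL=-8163/19981, mR=4401/19981; mL+mR=-3762/19981 → advance -1; mR−mL=12564/19981 → turn +1·90°
n=2: pose=(-3,8,N); sL=45/157, sR=9/37; mL=-4743/11618, mR=1161/11618; mL+mR=-1791/5809 → advance -1; mR−mL=2952/5809 → turn +1·90°
n=3: pose=(-3,7,W); sL=90/137, sR=90/241; mL=-27855/33017, mR=1485/33017; mL+mR=-26370/33017 → advance -1; mR−mL=29340/33017 → turn +1·90°
n=4: pose=(-2,7,S); sL=9/20, sR=45/68; mL=-531/680, mR=297/680; mL+mR=-117/340 → advance -1; mR−mL=207/170 → turn +1·90°
n=5: pose=(-2,8,E); sL=90/377, sR=18/53; mL=-8163/19981, mR=4401/19981; mL+mR=-3762/19981 → advance -1; mR−mL=12564/19981 → turn +1·90°
n=6: pose=(-3,8,N); sL=45/157, sR=9/37; mL=-4743/11618, mR=1161/11618; mL+mR=-1791/5809 → advance -1; mR−mL=2952/5809 → turn +1·90°

0 9/20 45/68 -531/680 297/680 -2 7 S
1 90/377 18/53 -8163/19981 4401/19981 -2 8 E
2 45/157 9/37 -4743/11618 1161/11618 -3 8 N
3 90/137 90/241 -27855/33017 1485/33017 -3 7 W
4 9/20 45/68 -531/680 297/680 -2 7 S
5 90/377 18/53 -8163/19981 4401/19981 -2 8 E
6 45/157 9/37 -4743/11618 1161/11618 -3 8 N
final -3 7 W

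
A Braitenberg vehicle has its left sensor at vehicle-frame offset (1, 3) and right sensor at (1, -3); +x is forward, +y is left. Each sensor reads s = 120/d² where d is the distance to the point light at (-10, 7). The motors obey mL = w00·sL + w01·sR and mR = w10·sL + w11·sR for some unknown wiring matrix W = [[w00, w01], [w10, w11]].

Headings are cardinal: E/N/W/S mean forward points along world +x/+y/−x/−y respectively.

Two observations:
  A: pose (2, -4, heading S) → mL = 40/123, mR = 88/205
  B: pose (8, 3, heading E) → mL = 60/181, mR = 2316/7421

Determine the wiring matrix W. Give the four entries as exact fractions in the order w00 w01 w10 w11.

obs A: pose=(2,-4,S) → sL=40/123, sR=8/15, mL=40/123, mR=88/205
obs B: pose=(8,3,E) → sL=60/181, sR=12/41, mL=60/181, mR=2316/7421
sensor matrix S = [[40/123, 8/15], [60/181, 12/41]]; det S = -24832/304261
solve [mL_A; mL_B] = S·[w00; w01] and [mR_A; mR_B] = S·[w10; w11]:
  w00 = 1, w01 = 0, w10 = 1/2, w11 = 1/2

1 0 1/2 1/2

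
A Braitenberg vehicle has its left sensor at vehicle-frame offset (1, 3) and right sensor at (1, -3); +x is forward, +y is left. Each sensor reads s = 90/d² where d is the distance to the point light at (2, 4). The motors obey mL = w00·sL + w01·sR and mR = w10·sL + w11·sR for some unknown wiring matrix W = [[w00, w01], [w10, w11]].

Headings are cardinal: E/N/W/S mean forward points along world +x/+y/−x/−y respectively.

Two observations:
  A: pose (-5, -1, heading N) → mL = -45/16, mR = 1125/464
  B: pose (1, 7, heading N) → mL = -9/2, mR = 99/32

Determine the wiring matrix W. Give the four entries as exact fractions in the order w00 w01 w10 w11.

0 -1 -1/2 1

obs A: pose=(-5,-1,N) → sL=45/58, sR=45/16, mL=-45/16, mR=1125/464
obs B: pose=(1,7,N) → sL=45/16, sR=9/2, mL=-9/2, mR=99/32
sensor matrix S = [[45/58, 45/16], [45/16, 9/2]]; det S = -32805/7424
solve [mL_A; mL_B] = S·[w00; w01] and [mR_A; mR_B] = S·[w10; w11]:
  w00 = 0, w01 = -1, w10 = -1/2, w11 = 1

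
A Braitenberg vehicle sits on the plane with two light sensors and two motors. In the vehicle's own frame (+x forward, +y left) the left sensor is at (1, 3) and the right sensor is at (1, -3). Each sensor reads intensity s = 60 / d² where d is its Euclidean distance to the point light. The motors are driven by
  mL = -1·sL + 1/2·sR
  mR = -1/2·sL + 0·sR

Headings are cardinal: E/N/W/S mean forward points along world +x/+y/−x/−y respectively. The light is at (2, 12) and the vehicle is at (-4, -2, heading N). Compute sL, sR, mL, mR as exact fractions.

left sensor world pos  = (-7, -1); dL² = 250
right sensor world pos = (-1, -1); dR² = 178
sL = 60/250 = 6/25
sR = 60/178 = 30/89
mL = -1·sL + 1/2·sR = -159/2225
mR = -1/2·sL + 0·sR = -3/25

6/25 30/89 -159/2225 -3/25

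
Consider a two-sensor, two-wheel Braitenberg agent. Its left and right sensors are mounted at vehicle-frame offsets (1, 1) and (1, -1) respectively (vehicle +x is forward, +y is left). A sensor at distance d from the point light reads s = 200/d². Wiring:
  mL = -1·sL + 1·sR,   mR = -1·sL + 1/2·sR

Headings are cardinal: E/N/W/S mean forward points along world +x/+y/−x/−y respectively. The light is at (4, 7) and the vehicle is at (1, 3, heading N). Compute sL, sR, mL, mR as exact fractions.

left sensor world pos  = (0, 4); dL² = 25
right sensor world pos = (2, 4); dR² = 13
sL = 200/25 = 8
sR = 200/13 = 200/13
mL = -1·sL + 1·sR = 96/13
mR = -1·sL + 1/2·sR = -4/13

8 200/13 96/13 -4/13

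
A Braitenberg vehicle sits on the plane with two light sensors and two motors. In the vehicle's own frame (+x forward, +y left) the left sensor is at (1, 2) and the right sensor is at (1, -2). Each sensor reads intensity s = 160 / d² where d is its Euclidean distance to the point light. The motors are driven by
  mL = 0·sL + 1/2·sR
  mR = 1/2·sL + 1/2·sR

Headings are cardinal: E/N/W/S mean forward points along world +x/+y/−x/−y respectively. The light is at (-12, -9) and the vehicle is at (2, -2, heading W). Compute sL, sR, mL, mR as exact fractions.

80/97 16/25 8/25 1776/2425

left sensor world pos  = (1, -4); dL² = 194
right sensor world pos = (1, 0); dR² = 250
sL = 160/194 = 80/97
sR = 160/250 = 16/25
mL = 0·sL + 1/2·sR = 8/25
mR = 1/2·sL + 1/2·sR = 1776/2425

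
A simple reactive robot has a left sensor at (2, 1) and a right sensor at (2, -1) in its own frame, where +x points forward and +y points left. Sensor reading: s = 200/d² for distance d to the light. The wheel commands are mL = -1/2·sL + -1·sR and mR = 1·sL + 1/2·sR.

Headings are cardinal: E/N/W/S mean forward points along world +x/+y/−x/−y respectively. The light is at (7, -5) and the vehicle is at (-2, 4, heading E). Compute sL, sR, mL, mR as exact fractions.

200/149 200/113 -41100/16837 37500/16837

left sensor world pos  = (0, 5); dL² = 149
right sensor world pos = (0, 3); dR² = 113
sL = 200/149 = 200/149
sR = 200/113 = 200/113
mL = -1/2·sL + -1·sR = -41100/16837
mR = 1·sL + 1/2·sR = 37500/16837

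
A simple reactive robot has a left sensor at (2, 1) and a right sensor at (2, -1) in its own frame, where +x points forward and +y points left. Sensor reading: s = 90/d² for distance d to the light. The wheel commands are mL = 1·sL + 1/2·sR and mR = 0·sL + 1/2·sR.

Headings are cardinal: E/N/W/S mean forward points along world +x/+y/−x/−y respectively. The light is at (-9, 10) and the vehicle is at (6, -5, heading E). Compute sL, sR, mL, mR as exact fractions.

18/97 18/109 2835/10573 9/109

left sensor world pos  = (8, -4); dL² = 485
right sensor world pos = (8, -6); dR² = 545
sL = 90/485 = 18/97
sR = 90/545 = 18/109
mL = 1·sL + 1/2·sR = 2835/10573
mR = 0·sL + 1/2·sR = 9/109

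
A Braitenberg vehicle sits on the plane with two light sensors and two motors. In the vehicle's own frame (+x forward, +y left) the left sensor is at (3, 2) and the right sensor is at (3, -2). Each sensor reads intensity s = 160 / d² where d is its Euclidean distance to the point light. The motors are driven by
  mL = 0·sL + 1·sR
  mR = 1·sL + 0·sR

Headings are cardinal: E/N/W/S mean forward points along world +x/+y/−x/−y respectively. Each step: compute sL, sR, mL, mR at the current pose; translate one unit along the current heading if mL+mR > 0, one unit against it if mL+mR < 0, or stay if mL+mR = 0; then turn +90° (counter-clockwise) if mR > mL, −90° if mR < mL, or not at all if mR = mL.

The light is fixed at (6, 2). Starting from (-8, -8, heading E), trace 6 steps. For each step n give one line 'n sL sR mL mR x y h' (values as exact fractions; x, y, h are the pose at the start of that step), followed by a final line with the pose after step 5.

n=0: pose=(-8,-8,E); sL=32/37, sR=32/53; mL=32/53, mR=32/37; mL+mR=2880/1961 → advance +1; mR−mL=512/1961 → turn +1·90°
n=1: pose=(-7,-8,N); sL=80/137, sR=16/17; mL=16/17, mR=80/137; mL+mR=3552/2329 → advance +1; mR−mL=-832/2329 → turn -1·90°
n=2: pose=(-7,-7,E); sL=160/149, sR=160/221; mL=160/221, mR=160/149; mL+mR=59200/32929 → advance +1; mR−mL=11520/32929 → turn +1·90°
n=3: pose=(-6,-7,N); sL=20/29, sR=20/17; mL=20/17, mR=20/29; mL+mR=920/493 → advance +1; mR−mL=-240/493 → turn -1·90°
n=4: pose=(-6,-6,E); sL=160/117, sR=160/181; mL=160/181, mR=160/117; mL+mR=47680/21177 → advance +1; mR−mL=10240/21177 → turn +1·90°
n=5: pose=(-5,-6,N); sL=80/97, sR=80/53; mL=80/53, mR=80/97; mL+mR=12000/5141 → advance +1; mR−mL=-3520/5141 → turn -1·90°

0 32/37 32/53 32/53 32/37 -8 -8 E
1 80/137 16/17 16/17 80/137 -7 -8 N
2 160/149 160/221 160/221 160/149 -7 -7 E
3 20/29 20/17 20/17 20/29 -6 -7 N
4 160/117 160/181 160/181 160/117 -6 -6 E
5 80/97 80/53 80/53 80/97 -5 -6 N
final -5 -5 E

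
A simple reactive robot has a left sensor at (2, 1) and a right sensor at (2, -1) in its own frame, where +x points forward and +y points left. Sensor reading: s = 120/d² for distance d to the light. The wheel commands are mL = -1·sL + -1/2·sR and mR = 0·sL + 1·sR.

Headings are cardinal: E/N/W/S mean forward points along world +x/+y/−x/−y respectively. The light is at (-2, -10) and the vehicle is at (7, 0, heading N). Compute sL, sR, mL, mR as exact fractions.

left sensor world pos  = (6, 2); dL² = 208
right sensor world pos = (8, 2); dR² = 244
sL = 120/208 = 15/26
sR = 120/244 = 30/61
mL = -1·sL + -1/2·sR = -1305/1586
mR = 0·sL + 1·sR = 30/61

15/26 30/61 -1305/1586 30/61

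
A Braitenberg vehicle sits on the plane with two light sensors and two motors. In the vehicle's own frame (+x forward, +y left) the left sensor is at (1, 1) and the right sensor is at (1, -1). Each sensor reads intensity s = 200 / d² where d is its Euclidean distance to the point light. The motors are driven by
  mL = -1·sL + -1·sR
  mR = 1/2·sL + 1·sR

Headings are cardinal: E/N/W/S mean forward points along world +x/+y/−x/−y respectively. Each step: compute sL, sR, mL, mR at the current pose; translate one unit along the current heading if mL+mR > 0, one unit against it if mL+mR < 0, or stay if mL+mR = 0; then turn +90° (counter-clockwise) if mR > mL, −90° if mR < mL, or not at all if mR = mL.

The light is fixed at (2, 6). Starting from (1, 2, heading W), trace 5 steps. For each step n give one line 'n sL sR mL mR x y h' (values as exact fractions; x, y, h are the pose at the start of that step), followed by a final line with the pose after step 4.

n=0: pose=(1,2,W); sL=200/29, sR=200/13; mL=-8400/377, mR=7100/377; mL+mR=-100/29 → advance -1; mR−mL=15500/377 → turn +1·90°
n=1: pose=(2,2,S); sL=100/13, sR=100/13; mL=-200/13, mR=150/13; mL+mR=-50/13 → advance -1; mR−mL=350/13 → turn +1·90°
n=2: pose=(2,3,E); sL=40, sR=200/17; mL=-880/17, mR=540/17; mL+mR=-20 → advance -1; mR−mL=1420/17 → turn +1·90°
n=3: pose=(1,3,N); sL=25, sR=50; mL=-75, mR=125/2; mL+mR=-25/2 → advance -1; mR−mL=275/2 → turn +1·90°
n=4: pose=(1,2,W); sL=200/29, sR=200/13; mL=-8400/377, mR=7100/377; mL+mR=-100/29 → advance -1; mR−mL=15500/377 → turn +1·90°

0 200/29 200/13 -8400/377 7100/377 1 2 W
1 100/13 100/13 -200/13 150/13 2 2 S
2 40 200/17 -880/17 540/17 2 3 E
3 25 50 -75 125/2 1 3 N
4 200/29 200/13 -8400/377 7100/377 1 2 W
final 2 2 S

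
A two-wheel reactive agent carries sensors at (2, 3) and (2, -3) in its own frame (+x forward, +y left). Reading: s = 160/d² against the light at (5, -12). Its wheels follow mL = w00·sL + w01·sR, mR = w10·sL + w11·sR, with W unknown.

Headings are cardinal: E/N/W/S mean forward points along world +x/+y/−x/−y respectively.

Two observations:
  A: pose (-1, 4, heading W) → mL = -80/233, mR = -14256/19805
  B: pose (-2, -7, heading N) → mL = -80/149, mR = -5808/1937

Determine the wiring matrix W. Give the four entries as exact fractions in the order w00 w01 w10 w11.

-1/2 0 -1/2 -1

obs A: pose=(-1,4,W) → sL=160/233, sR=32/85, mL=-80/233, mR=-14256/19805
obs B: pose=(-2,-7,N) → sL=160/149, sR=32/13, mL=-80/149, mR=-5808/1937
sensor matrix S = [[160/233, 32/85], [160/149, 32/13]]; det S = 9867264/7672457
solve [mL_A; mL_B] = S·[w00; w01] and [mR_A; mR_B] = S·[w10; w11]:
  w00 = -1/2, w01 = 0, w10 = -1/2, w11 = -1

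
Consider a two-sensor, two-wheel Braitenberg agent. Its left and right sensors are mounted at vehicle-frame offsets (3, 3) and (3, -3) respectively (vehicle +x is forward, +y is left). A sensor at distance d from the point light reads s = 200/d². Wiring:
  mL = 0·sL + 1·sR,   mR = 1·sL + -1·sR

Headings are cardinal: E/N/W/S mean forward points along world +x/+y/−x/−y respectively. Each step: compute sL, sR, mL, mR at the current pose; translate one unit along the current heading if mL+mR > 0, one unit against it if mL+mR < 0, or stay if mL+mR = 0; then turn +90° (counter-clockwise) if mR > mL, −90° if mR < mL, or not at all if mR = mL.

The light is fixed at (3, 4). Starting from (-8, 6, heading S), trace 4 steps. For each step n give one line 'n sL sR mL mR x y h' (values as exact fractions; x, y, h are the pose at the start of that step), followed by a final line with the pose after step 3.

0 40/13 200/197 200/197 5280/2561 -8 6 S
1 5/2 50/17 50/17 -15/34 -8 5 E
2 200/53 200/173 200/173 24000/9169 -7 5 S
3 100/29 100/29 100/29 0 -7 4 E
final -6 4 S

n=0: pose=(-8,6,S); sL=40/13, sR=200/197; mL=200/197, mR=5280/2561; mL+mR=40/13 → advance +1; mR−mL=2680/2561 → turn +1·90°
n=1: pose=(-8,5,E); sL=5/2, sR=50/17; mL=50/17, mR=-15/34; mL+mR=5/2 → advance +1; mR−mL=-115/34 → turn -1·90°
n=2: pose=(-7,5,S); sL=200/53, sR=200/173; mL=200/173, mR=24000/9169; mL+mR=200/53 → advance +1; mR−mL=13400/9169 → turn +1·90°
n=3: pose=(-7,4,E); sL=100/29, sR=100/29; mL=100/29, mR=0; mL+mR=100/29 → advance +1; mR−mL=-100/29 → turn -1·90°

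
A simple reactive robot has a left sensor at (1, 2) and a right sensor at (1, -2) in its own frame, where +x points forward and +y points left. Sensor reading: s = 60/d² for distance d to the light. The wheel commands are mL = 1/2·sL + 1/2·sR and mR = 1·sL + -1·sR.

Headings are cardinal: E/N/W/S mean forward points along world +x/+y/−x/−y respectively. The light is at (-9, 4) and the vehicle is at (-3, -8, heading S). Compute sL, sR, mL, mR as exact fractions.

left sensor world pos  = (-1, -9); dL² = 233
right sensor world pos = (-5, -9); dR² = 185
sL = 60/233 = 60/233
sR = 60/185 = 12/37
mL = 1/2·sL + 1/2·sR = 2508/8621
mR = 1·sL + -1·sR = -576/8621

60/233 12/37 2508/8621 -576/8621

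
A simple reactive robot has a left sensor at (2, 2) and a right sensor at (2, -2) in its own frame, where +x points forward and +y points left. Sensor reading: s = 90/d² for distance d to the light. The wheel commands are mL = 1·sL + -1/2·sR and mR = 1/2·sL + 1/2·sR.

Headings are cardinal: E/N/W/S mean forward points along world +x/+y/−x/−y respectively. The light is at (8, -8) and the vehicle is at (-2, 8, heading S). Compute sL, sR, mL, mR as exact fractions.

9/26 9/34 189/884 135/442

left sensor world pos  = (0, 6); dL² = 260
right sensor world pos = (-4, 6); dR² = 340
sL = 90/260 = 9/26
sR = 90/340 = 9/34
mL = 1·sL + -1/2·sR = 189/884
mR = 1/2·sL + 1/2·sR = 135/442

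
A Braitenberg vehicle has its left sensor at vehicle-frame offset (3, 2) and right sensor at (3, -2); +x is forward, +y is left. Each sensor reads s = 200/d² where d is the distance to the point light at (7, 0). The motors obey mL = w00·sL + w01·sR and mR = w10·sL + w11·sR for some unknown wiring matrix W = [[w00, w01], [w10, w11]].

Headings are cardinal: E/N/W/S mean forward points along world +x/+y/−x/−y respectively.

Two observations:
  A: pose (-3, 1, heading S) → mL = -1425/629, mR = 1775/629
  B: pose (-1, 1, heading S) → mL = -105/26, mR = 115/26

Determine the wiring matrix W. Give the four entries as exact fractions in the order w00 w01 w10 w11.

-1 1/2 1/2 1

obs A: pose=(-3,1,S) → sL=50/17, sR=50/37, mL=-1425/629, mR=1775/629
obs B: pose=(-1,1,S) → sL=5, sR=25/13, mL=-105/26, mR=115/26
sensor matrix S = [[50/17, 50/37], [5, 25/13]]; det S = -9000/8177
solve [mL_A; mL_B] = S·[w00; w01] and [mR_A; mR_B] = S·[w10; w11]:
  w00 = -1, w01 = 1/2, w10 = 1/2, w11 = 1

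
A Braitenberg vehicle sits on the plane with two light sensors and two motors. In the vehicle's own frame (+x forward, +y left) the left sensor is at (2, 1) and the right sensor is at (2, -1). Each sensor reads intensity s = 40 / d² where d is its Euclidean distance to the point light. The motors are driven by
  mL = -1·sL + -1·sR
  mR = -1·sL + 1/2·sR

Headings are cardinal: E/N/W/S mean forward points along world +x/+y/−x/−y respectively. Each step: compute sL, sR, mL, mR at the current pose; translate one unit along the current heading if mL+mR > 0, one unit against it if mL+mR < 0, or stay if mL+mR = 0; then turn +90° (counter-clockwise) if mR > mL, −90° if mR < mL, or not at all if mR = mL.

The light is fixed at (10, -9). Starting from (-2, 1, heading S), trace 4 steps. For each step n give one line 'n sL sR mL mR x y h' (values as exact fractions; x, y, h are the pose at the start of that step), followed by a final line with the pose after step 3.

n=0: pose=(-2,1,S); sL=8/37, sR=40/233; mL=-3344/8621, mR=-1124/8621; mL+mR=-4468/8621 → advance -1; mR−mL=60/233 → turn +1·90°
n=1: pose=(-2,2,E); sL=10/61, sR=1/5; mL=-111/305, mR=-39/610; mL+mR=-261/610 → advance -1; mR−mL=3/10 → turn +1·90°
n=2: pose=(-3,2,N); sL=8/73, sR=40/313; mL=-5424/22849, mR=-1044/22849; mL+mR=-6468/22849 → advance -1; mR−mL=60/313 → turn +1·90°
n=3: pose=(-3,1,W); sL=20/153, sR=20/173; mL=-6520/26469, mR=-1930/26469; mL+mR=-8450/26469 → advance -1; mR−mL=30/173 → turn +1·90°

0 8/37 40/233 -3344/8621 -1124/8621 -2 1 S
1 10/61 1/5 -111/305 -39/610 -2 2 E
2 8/73 40/313 -5424/22849 -1044/22849 -3 2 N
3 20/153 20/173 -6520/26469 -1930/26469 -3 1 W
final -2 1 S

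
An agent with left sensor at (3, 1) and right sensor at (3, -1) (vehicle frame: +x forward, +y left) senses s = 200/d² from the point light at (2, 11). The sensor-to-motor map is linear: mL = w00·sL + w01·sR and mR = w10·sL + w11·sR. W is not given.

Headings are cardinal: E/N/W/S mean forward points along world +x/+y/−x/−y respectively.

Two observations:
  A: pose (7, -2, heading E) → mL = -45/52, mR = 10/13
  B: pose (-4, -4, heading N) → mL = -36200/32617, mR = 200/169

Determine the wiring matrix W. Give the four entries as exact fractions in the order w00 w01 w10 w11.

obs A: pose=(7,-2,E) → sL=25/26, sR=10/13, mL=-45/52, mR=10/13
obs B: pose=(-4,-4,N) → sL=200/193, sR=200/169, mL=-36200/32617, mR=200/169
sensor matrix S = [[25/26, 10/13], [200/193, 200/169]]; det S = 144500/424021
solve [mL_A; mL_B] = S·[w00; w01] and [mR_A; mR_B] = S·[w10; w11]:
  w00 = -1/2, w01 = -1/2, w10 = 0, w11 = 1

-1/2 -1/2 0 1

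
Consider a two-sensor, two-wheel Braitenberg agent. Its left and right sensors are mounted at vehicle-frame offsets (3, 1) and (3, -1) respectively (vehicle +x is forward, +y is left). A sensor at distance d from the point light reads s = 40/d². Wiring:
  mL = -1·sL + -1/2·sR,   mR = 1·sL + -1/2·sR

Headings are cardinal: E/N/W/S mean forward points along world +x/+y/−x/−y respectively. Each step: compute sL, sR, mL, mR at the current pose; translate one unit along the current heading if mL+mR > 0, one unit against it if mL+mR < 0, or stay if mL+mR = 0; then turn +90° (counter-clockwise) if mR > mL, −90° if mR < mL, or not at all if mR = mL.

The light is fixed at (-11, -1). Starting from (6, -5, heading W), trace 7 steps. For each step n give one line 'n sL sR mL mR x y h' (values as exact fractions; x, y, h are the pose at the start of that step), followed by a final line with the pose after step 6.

n=0: pose=(6,-5,W); sL=40/221, sR=8/41; mL=-2524/9061, mR=756/9061; mL+mR=-8/41 → advance -1; mR−mL=80/221 → turn +1·90°
n=1: pose=(7,-5,S); sL=4/41, sR=20/169; mL=-1086/6929, mR=266/6929; mL+mR=-20/169 → advance -1; mR−mL=8/41 → turn +1·90°
n=2: pose=(7,-4,E); sL=8/89, sR=40/457; mL=-5436/40673, mR=1876/40673; mL+mR=-40/457 → advance -1; mR−mL=16/89 → turn +1·90°
n=3: pose=(6,-4,N); sL=5/32, sR=10/81; mL=-565/2592, mR=245/2592; mL+mR=-10/81 → advance -1; mR−mL=5/16 → turn +1·90°
n=4: pose=(6,-5,W); sL=40/221, sR=8/41; mL=-2524/9061, mR=756/9061; mL+mR=-8/41 → advance -1; mR−mL=80/221 → turn +1·90°
n=5: pose=(7,-5,S); sL=4/41, sR=20/169; mL=-1086/6929, mR=266/6929; mL+mR=-20/169 → advance -1; mR−mL=8/41 → turn +1·90°
n=6: pose=(7,-4,E); sL=8/89, sR=40/457; mL=-5436/40673, mR=1876/40673; mL+mR=-40/457 → advance -1; mR−mL=16/89 → turn +1·90°

0 40/221 8/41 -2524/9061 756/9061 6 -5 W
1 4/41 20/169 -1086/6929 266/6929 7 -5 S
2 8/89 40/457 -5436/40673 1876/40673 7 -4 E
3 5/32 10/81 -565/2592 245/2592 6 -4 N
4 40/221 8/41 -2524/9061 756/9061 6 -5 W
5 4/41 20/169 -1086/6929 266/6929 7 -5 S
6 8/89 40/457 -5436/40673 1876/40673 7 -4 E
final 6 -4 N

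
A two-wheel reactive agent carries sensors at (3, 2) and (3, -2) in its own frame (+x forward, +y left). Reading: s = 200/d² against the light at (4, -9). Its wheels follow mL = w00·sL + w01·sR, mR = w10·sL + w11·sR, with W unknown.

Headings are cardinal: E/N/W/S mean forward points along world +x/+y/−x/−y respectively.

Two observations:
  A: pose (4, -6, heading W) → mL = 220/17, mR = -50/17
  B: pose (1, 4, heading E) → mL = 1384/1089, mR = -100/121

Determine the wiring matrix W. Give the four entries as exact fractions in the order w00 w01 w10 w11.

obs A: pose=(4,-6,W) → sL=20, sR=100/17, mL=220/17, mR=-50/17
obs B: pose=(1,4,E) → sL=8/9, sR=200/121, mL=1384/1089, mR=-100/121
sensor matrix S = [[20, 100/17], [8/9, 200/121]]; det S = 515200/18513
solve [mL_A; mL_B] = S·[w00; w01] and [mR_A; mR_B] = S·[w10; w11]:
  w00 = 1/2, w01 = 1/2, w10 = 0, w11 = -1/2

1/2 1/2 0 -1/2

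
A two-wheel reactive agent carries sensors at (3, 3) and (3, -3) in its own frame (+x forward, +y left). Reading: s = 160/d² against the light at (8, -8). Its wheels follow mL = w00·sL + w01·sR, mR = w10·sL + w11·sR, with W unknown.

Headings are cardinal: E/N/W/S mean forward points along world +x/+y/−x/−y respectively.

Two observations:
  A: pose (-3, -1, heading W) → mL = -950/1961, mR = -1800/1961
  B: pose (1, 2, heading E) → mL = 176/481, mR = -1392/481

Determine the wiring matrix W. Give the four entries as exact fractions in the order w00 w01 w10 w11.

obs A: pose=(-3,-1,W) → sL=40/53, sR=20/37, mL=-950/1961, mR=-1800/1961
obs B: pose=(1,2,E) → sL=32/37, sR=32/13, mL=176/481, mR=-1392/481
sensor matrix S = [[40/53, 20/37], [32/37, 32/13]]; det S = 1311360/943241
solve [mL_A; mL_B] = S·[w00; w01] and [mR_A; mR_B] = S·[w10; w11]:
  w00 = -1, w01 = 1/2, w10 = -1/2, w11 = -1

-1 1/2 -1/2 -1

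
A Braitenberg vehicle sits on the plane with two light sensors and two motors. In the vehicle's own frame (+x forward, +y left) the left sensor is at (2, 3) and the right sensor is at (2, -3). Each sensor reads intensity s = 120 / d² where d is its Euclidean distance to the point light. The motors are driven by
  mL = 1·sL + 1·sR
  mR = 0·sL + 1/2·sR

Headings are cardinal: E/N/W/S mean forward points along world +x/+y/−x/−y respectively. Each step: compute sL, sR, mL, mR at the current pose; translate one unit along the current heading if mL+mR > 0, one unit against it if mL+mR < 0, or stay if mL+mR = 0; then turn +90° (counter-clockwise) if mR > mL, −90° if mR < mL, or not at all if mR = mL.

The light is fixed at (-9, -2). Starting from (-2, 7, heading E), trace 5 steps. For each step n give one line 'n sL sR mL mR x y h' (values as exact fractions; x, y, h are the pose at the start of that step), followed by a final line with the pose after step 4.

n=0: pose=(-2,7,E); sL=8/15, sR=40/39; mL=304/195, mR=20/39; mL+mR=404/195 → advance +1; mR−mL=-68/65 → turn -1·90°
n=1: pose=(-1,7,S); sL=12/17, sR=60/37; mL=1464/629, mR=30/37; mL+mR=1974/629 → advance +1; mR−mL=-954/629 → turn -1·90°
n=2: pose=(-1,6,W); sL=120/61, sR=120/157; mL=26160/9577, mR=60/157; mL+mR=29820/9577 → advance +1; mR−mL=-22500/9577 → turn -1·90°
n=3: pose=(-2,6,N); sL=30/29, sR=3/5; mL=237/145, mR=3/10; mL+mR=561/290 → advance +1; mR−mL=-387/290 → turn -1·90°
n=4: pose=(-2,7,E); sL=8/15, sR=40/39; mL=304/195, mR=20/39; mL+mR=404/195 → advance +1; mR−mL=-68/65 → turn -1·90°

0 8/15 40/39 304/195 20/39 -2 7 E
1 12/17 60/37 1464/629 30/37 -1 7 S
2 120/61 120/157 26160/9577 60/157 -1 6 W
3 30/29 3/5 237/145 3/10 -2 6 N
4 8/15 40/39 304/195 20/39 -2 7 E
final -1 7 S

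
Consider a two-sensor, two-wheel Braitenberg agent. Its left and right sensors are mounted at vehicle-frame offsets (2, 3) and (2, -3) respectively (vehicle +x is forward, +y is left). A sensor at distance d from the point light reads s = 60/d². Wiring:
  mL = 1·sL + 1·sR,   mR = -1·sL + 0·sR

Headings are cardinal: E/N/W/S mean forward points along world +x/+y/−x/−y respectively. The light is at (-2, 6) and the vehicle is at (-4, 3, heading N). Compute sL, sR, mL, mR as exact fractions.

left sensor world pos  = (-7, 5); dL² = 26
right sensor world pos = (-1, 5); dR² = 2
sL = 60/26 = 30/13
sR = 60/2 = 30
mL = 1·sL + 1·sR = 420/13
mR = -1·sL + 0·sR = -30/13

30/13 30 420/13 -30/13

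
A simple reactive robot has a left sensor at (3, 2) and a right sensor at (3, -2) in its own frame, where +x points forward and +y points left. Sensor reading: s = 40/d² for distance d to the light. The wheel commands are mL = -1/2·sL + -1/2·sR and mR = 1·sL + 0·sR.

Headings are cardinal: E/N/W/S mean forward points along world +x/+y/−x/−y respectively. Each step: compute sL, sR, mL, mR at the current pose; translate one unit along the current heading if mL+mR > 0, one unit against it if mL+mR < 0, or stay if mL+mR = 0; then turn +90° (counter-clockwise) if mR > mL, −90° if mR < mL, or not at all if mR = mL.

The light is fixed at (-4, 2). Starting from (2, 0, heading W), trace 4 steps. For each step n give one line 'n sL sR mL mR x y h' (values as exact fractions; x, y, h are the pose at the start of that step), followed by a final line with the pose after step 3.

0 8/5 40/9 -136/45 8/5 2 0 W
1 20/53 4/5 -156/265 20/53 3 0 S
2 40/101 40/109 -4200/11009 40/101 3 1 E
3 1 5/13 -9/13 1 4 1 N
final 4 2 W

n=0: pose=(2,0,W); sL=8/5, sR=40/9; mL=-136/45, mR=8/5; mL+mR=-64/45 → advance -1; mR−mL=208/45 → turn +1·90°
n=1: pose=(3,0,S); sL=20/53, sR=4/5; mL=-156/265, mR=20/53; mL+mR=-56/265 → advance -1; mR−mL=256/265 → turn +1·90°
n=2: pose=(3,1,E); sL=40/101, sR=40/109; mL=-4200/11009, mR=40/101; mL+mR=160/11009 → advance +1; mR−mL=8560/11009 → turn +1·90°
n=3: pose=(4,1,N); sL=1, sR=5/13; mL=-9/13, mR=1; mL+mR=4/13 → advance +1; mR−mL=22/13 → turn +1·90°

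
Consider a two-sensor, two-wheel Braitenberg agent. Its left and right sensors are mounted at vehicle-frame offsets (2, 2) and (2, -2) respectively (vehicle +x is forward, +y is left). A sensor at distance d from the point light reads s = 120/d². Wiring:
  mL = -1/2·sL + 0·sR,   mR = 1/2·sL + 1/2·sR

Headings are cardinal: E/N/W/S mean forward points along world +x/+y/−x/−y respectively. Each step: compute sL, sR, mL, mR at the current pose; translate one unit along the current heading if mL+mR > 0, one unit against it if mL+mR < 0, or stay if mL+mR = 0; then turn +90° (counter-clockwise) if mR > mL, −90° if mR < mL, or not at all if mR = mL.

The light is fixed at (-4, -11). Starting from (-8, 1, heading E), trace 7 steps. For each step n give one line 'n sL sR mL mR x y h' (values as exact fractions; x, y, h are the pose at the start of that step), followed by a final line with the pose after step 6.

0 3/5 15/13 -3/10 57/65 -8 1 E
1 120/221 120/197 -60/221 25080/43537 -7 1 N
2 60/73 12/25 -30/73 1188/1825 -7 2 W
3 24/25 120/157 -12/25 3384/3925 -8 2 S
4 3/5 15/13 -3/10 57/65 -8 1 E
5 120/221 120/197 -60/221 25080/43537 -7 1 N
6 60/73 12/25 -30/73 1188/1825 -7 2 W
final -8 2 S

n=0: pose=(-8,1,E); sL=3/5, sR=15/13; mL=-3/10, mR=57/65; mL+mR=15/26 → advance +1; mR−mL=153/130 → turn +1·90°
n=1: pose=(-7,1,N); sL=120/221, sR=120/197; mL=-60/221, mR=25080/43537; mL+mR=60/197 → advance +1; mR−mL=36900/43537 → turn +1·90°
n=2: pose=(-7,2,W); sL=60/73, sR=12/25; mL=-30/73, mR=1188/1825; mL+mR=6/25 → advance +1; mR−mL=1938/1825 → turn +1·90°
n=3: pose=(-8,2,S); sL=24/25, sR=120/157; mL=-12/25, mR=3384/3925; mL+mR=60/157 → advance +1; mR−mL=5268/3925 → turn +1·90°
n=4: pose=(-8,1,E); sL=3/5, sR=15/13; mL=-3/10, mR=57/65; mL+mR=15/26 → advance +1; mR−mL=153/130 → turn +1·90°
n=5: pose=(-7,1,N); sL=120/221, sR=120/197; mL=-60/221, mR=25080/43537; mL+mR=60/197 → advance +1; mR−mL=36900/43537 → turn +1·90°
n=6: pose=(-7,2,W); sL=60/73, sR=12/25; mL=-30/73, mR=1188/1825; mL+mR=6/25 → advance +1; mR−mL=1938/1825 → turn +1·90°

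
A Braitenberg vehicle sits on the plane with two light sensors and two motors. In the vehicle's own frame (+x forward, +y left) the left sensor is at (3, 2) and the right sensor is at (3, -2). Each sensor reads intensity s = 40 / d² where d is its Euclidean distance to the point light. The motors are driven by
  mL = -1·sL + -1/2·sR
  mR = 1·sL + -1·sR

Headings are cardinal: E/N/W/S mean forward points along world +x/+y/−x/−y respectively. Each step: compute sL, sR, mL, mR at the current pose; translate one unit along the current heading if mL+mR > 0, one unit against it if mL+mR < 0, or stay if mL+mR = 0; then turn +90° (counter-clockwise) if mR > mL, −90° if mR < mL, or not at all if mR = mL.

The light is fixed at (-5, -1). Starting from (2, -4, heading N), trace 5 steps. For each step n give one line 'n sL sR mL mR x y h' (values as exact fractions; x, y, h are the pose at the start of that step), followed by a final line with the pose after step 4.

n=0: pose=(2,-4,N); sL=8/5, sR=40/81; mL=-748/405, mR=448/405; mL+mR=-20/27 → advance -1; mR−mL=1196/405 → turn +1·90°
n=1: pose=(2,-5,W); sL=10/13, sR=2; mL=-23/13, mR=-16/13; mL+mR=-3 → advance -1; mR−mL=7/13 → turn +1·90°
n=2: pose=(3,-5,S); sL=40/149, sR=8/17; mL=-1276/2533, mR=-512/2533; mL+mR=-12/17 → advance -1; mR−mL=764/2533 → turn +1·90°
n=3: pose=(3,-4,E); sL=20/61, sR=20/73; mL=-2070/4453, mR=240/4453; mL+mR=-30/73 → advance -1; mR−mL=2310/4453 → turn +1·90°
n=4: pose=(2,-4,N); sL=8/5, sR=40/81; mL=-748/405, mR=448/405; mL+mR=-20/27 → advance -1; mR−mL=1196/405 → turn +1·90°

0 8/5 40/81 -748/405 448/405 2 -4 N
1 10/13 2 -23/13 -16/13 2 -5 W
2 40/149 8/17 -1276/2533 -512/2533 3 -5 S
3 20/61 20/73 -2070/4453 240/4453 3 -4 E
4 8/5 40/81 -748/405 448/405 2 -4 N
final 2 -5 W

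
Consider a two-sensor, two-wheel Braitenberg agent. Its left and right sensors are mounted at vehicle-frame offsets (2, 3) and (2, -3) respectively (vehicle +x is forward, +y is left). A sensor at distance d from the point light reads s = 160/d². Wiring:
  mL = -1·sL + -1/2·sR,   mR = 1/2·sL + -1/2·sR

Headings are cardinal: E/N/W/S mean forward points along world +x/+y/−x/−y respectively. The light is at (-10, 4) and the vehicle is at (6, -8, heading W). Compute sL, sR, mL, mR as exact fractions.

left sensor world pos  = (4, -11); dL² = 421
right sensor world pos = (4, -5); dR² = 277
sL = 160/421 = 160/421
sR = 160/277 = 160/277
mL = -1·sL + -1/2·sR = -78000/116617
mR = 1/2·sL + -1/2·sR = -11520/116617

160/421 160/277 -78000/116617 -11520/116617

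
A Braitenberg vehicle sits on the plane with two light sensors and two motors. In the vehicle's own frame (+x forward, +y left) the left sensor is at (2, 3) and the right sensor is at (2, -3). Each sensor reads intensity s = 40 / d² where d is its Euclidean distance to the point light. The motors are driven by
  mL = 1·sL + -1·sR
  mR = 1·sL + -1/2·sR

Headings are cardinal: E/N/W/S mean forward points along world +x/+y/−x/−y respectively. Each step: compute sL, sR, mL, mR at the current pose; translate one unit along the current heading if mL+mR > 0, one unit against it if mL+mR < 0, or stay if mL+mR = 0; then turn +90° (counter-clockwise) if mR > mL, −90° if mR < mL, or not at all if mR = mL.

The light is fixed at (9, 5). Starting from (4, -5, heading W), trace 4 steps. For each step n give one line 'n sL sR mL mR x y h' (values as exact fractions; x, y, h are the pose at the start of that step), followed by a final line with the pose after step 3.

n=0: pose=(4,-5,W); sL=20/109, sR=20/49; mL=-1200/5341, mR=-110/5341; mL+mR=-1310/5341 → advance -1; mR−mL=10/49 → turn +1·90°
n=1: pose=(5,-5,S); sL=8/29, sR=40/193; mL=384/5597, mR=964/5597; mL+mR=1348/5597 → advance +1; mR−mL=20/193 → turn +1·90°
n=2: pose=(5,-6,E); sL=10/17, sR=1/5; mL=33/85, mR=83/170; mL+mR=149/170 → advance +1; mR−mL=1/10 → turn +1·90°
n=3: pose=(6,-6,N); sL=40/117, sR=40/81; mL=-160/1053, mR=100/1053; mL+mR=-20/351 → advance -1; mR−mL=20/81 → turn +1·90°

0 20/109 20/49 -1200/5341 -110/5341 4 -5 W
1 8/29 40/193 384/5597 964/5597 5 -5 S
2 10/17 1/5 33/85 83/170 5 -6 E
3 40/117 40/81 -160/1053 100/1053 6 -6 N
final 6 -7 W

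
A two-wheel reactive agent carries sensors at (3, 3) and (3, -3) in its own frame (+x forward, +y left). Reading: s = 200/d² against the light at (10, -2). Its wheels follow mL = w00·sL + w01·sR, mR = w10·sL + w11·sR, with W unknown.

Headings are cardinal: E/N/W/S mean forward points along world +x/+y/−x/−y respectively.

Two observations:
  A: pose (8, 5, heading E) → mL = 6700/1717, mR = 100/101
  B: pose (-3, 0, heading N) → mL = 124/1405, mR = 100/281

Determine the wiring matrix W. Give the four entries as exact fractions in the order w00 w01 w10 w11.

-1 1/2 1/2 0

obs A: pose=(8,5,E) → sL=200/101, sR=200/17, mL=6700/1717, mR=100/101
obs B: pose=(-3,0,N) → sL=200/281, sR=8/5, mL=124/1405, mR=100/281
sensor matrix S = [[200/101, 200/17], [200/281, 8/5]]; det S = -2511360/482477
solve [mL_A; mL_B] = S·[w00; w01] and [mR_A; mR_B] = S·[w10; w11]:
  w00 = -1, w01 = 1/2, w10 = 1/2, w11 = 0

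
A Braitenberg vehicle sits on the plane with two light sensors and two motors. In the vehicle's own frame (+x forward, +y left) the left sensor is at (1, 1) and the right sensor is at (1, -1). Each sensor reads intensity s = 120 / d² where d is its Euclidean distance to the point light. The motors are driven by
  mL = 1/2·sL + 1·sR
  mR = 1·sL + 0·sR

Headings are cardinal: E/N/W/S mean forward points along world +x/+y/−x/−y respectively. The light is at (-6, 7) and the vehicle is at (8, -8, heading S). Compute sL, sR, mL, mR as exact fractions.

120/481 24/85 16644/40885 120/481

left sensor world pos  = (9, -9); dL² = 481
right sensor world pos = (7, -9); dR² = 425
sL = 120/481 = 120/481
sR = 120/425 = 24/85
mL = 1/2·sL + 1·sR = 16644/40885
mR = 1·sL + 0·sR = 120/481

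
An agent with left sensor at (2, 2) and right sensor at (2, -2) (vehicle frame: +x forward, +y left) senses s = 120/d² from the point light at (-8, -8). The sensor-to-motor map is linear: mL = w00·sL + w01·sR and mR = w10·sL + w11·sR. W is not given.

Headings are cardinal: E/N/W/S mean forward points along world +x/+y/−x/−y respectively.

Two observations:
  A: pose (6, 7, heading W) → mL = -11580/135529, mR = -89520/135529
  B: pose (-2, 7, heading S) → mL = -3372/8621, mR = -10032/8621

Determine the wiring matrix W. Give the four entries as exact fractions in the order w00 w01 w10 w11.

1/2 -1 -1 -1

obs A: pose=(6,7,W) → sL=120/313, sR=120/433, mL=-11580/135529, mR=-89520/135529
obs B: pose=(-2,7,S) → sL=120/233, sR=24/37, mL=-3372/8621, mR=-10032/8621
sensor matrix S = [[120/313, 120/433], [120/233, 24/37]]; det S = 123793920/1168395509
solve [mL_A; mL_B] = S·[w00; w01] and [mR_A; mR_B] = S·[w10; w11]:
  w00 = 1/2, w01 = -1, w10 = -1, w11 = -1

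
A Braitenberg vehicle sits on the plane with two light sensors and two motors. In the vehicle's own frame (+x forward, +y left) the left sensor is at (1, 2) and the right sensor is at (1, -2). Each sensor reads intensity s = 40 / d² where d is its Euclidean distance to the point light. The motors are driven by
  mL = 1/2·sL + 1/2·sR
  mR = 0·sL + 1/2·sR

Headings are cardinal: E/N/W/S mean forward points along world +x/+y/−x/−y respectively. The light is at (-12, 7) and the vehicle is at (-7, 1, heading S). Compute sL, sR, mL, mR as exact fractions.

20/49 20/29 780/1421 10/29

left sensor world pos  = (-5, 0); dL² = 98
right sensor world pos = (-9, 0); dR² = 58
sL = 40/98 = 20/49
sR = 40/58 = 20/29
mL = 1/2·sL + 1/2·sR = 780/1421
mR = 0·sL + 1/2·sR = 10/29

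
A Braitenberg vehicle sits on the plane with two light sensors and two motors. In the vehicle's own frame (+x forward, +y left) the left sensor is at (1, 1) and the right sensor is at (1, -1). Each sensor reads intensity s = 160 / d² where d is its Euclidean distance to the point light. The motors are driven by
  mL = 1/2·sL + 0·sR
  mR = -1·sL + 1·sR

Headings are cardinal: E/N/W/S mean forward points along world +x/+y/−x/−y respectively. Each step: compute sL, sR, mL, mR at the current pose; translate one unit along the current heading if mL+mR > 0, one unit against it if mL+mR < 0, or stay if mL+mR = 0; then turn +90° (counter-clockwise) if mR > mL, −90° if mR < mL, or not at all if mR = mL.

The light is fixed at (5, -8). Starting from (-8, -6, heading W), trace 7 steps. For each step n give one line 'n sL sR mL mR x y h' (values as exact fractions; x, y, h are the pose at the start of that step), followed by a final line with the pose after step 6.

n=0: pose=(-8,-6,W); sL=160/197, sR=32/41; mL=80/197, mR=-256/8077; mL+mR=3024/8077 → advance +1; mR−mL=-3536/8077 → turn -1·90°
n=1: pose=(-9,-6,N); sL=80/117, sR=80/89; mL=40/117, mR=2240/10413; mL+mR=5800/10413 → advance +1; mR−mL=-440/3471 → turn -1·90°
n=2: pose=(-9,-5,E); sL=32/37, sR=160/173; mL=16/37, mR=384/6401; mL+mR=3152/6401 → advance +1; mR−mL=-2384/6401 → turn -1·90°
n=3: pose=(-8,-5,S); sL=40/37, sR=4/5; mL=20/37, mR=-52/185; mL+mR=48/185 → advance +1; mR−mL=-152/185 → turn -1·90°
n=4: pose=(-8,-6,W); sL=160/197, sR=32/41; mL=80/197, mR=-256/8077; mL+mR=3024/8077 → advance +1; mR−mL=-3536/8077 → turn -1·90°
n=5: pose=(-9,-6,N); sL=80/117, sR=80/89; mL=40/117, mR=2240/10413; mL+mR=5800/10413 → advance +1; mR−mL=-440/3471 → turn -1·90°
n=6: pose=(-9,-5,E); sL=32/37, sR=160/173; mL=16/37, mR=384/6401; mL+mR=3152/6401 → advance +1; mR−mL=-2384/6401 → turn -1·90°

0 160/197 32/41 80/197 -256/8077 -8 -6 W
1 80/117 80/89 40/117 2240/10413 -9 -6 N
2 32/37 160/173 16/37 384/6401 -9 -5 E
3 40/37 4/5 20/37 -52/185 -8 -5 S
4 160/197 32/41 80/197 -256/8077 -8 -6 W
5 80/117 80/89 40/117 2240/10413 -9 -6 N
6 32/37 160/173 16/37 384/6401 -9 -5 E
final -8 -5 S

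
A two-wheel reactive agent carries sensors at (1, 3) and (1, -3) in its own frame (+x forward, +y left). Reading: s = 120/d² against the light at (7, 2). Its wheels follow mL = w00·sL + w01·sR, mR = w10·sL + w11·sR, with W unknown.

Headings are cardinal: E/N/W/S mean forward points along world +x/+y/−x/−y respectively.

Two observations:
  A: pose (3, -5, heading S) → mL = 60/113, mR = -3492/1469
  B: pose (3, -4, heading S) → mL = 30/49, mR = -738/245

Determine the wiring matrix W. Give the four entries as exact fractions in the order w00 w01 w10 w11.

0 1/2 -1 -1/2

obs A: pose=(3,-5,S) → sL=24/13, sR=120/113, mL=60/113, mR=-3492/1469
obs B: pose=(3,-4,S) → sL=12/5, sR=60/49, mL=30/49, mR=-738/245
sensor matrix S = [[24/13, 120/113], [12/5, 60/49]]; det S = -20736/71981
solve [mL_A; mL_B] = S·[w00; w01] and [mR_A; mR_B] = S·[w10; w11]:
  w00 = 0, w01 = 1/2, w10 = -1, w11 = -1/2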